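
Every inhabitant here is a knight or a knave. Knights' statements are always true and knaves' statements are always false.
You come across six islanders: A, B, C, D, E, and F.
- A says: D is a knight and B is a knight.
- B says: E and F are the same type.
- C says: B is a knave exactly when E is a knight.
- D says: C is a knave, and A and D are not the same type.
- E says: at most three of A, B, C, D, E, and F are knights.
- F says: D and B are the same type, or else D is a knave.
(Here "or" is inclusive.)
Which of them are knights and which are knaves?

A is a knave, B is a knight, C is a knave, D is a knave, E is a knight, and F is a knight.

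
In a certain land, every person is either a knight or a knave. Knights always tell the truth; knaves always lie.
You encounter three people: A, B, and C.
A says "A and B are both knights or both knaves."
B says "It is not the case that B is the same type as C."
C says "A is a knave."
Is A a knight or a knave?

Consistent assignments: {A=knight, B=knight, C=knave}
In every consistent assignment, A is a knight.

A is a knight.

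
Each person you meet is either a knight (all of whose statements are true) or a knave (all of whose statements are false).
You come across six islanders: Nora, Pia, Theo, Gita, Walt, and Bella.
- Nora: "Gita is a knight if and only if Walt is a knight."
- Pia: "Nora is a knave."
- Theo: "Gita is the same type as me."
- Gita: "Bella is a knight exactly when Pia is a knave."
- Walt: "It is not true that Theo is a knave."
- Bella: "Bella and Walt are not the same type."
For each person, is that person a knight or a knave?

Knights: Pia and Gita. Knaves: Nora, Theo, Walt, and Bella.

Nora is a knave; "Gita is a knight if and only if Walt is a knight" is false, as required.
Since Pia is a knight, "Nora is a knave" needs to be true, which holds.
Since Theo is a knave, "Gita is the same type as me" needs to be false, which holds.
As a knight, Gita's statement "Bella is a knight exactly when Pia is a knave" should be true; it is.
Walt is a knave, so "it is not true that Theo is a knave" must be false — and it is.
Bella (knave): "Bella and Walt are not the same type" — false. ✓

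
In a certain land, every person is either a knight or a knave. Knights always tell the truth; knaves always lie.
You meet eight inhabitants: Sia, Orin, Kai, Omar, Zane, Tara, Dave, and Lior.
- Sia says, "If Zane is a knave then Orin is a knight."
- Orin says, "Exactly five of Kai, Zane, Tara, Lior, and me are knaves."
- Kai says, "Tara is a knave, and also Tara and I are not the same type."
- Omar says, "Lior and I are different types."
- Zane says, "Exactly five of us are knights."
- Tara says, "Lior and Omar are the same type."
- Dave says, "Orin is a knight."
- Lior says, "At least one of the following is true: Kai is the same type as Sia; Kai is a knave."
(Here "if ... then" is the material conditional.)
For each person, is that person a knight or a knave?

Knights: Kai and Omar. Knaves: Sia, Orin, Zane, Tara, Dave, and Lior.

Sia is a knave, and the claim "if Zane is a knave then Orin is a knight" is indeed False.
Orin is a knave; "exactly five of Kai, Zane, Tara, Lior, and me are knaves" is False, as required.
Kai is a knight; "Tara is a knave, and also Tara and I are not the same type" is True, as required.
As a knight, Omar's statement "Lior and I are different types" should be True; it is.
Zane is a knave; "exactly five of us are knights" is False, as required.
Tara (knave): "Lior and Omar are the same type" — False. ✓
Dave (knave): "Orin is a knight" — False. ✓
As a knave, Lior's statement "at least one of the following is true: Kai is the same type as Sia; Kai is a knave" should be False; it is.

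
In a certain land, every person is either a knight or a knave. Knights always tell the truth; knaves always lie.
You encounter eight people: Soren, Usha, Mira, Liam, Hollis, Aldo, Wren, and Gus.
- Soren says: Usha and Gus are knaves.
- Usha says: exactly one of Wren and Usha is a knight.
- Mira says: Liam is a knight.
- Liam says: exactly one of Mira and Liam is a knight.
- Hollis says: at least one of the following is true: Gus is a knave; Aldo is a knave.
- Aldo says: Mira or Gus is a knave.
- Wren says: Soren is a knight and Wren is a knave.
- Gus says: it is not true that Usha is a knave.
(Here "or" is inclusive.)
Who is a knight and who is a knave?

Soren is a knave, so "Usha and Gus are knaves" must be False — and it is.
Usha (knight): "exactly one of Wren and Usha is a knight" — true. ✓
Mira is a knave; "Liam is a knight" is False, as required.
Since Liam is a knave, "exactly one of Mira and Liam is a knight" needs to be False, which holds.
Hollis is a knave; "at least one of the following is true: Gus is a knave; Aldo is a knave" is False, as required.
Aldo is a knight, and the claim "Mira or Gus is a knave" is indeed true.
Wren is a knave, and the claim "Soren is a knight and Wren is a knave" is indeed False.
As a knight, Gus's statement "it is not true that Usha is a knave" should be true; it is.

Knights: Usha, Aldo, and Gus. Knaves: Soren, Mira, Liam, Hollis, and Wren.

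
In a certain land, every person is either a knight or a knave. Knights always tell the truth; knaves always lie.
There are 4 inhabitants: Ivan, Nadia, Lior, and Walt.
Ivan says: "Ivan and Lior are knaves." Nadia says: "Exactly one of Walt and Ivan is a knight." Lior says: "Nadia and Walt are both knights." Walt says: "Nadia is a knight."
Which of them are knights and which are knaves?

Ivan is a knave; "Ivan and Lior are knaves" is false, as required.
Nadia is a knight, so "exactly one of Walt and Ivan is a knight" must be True — and it is.
Lior is a knight; "Nadia and Walt are both knights" is True, as required.
Walt is a knight; "Nadia is a knight" is True, as required.

Ivan is a knave, Nadia is a knight, Lior is a knight, and Walt is a knight.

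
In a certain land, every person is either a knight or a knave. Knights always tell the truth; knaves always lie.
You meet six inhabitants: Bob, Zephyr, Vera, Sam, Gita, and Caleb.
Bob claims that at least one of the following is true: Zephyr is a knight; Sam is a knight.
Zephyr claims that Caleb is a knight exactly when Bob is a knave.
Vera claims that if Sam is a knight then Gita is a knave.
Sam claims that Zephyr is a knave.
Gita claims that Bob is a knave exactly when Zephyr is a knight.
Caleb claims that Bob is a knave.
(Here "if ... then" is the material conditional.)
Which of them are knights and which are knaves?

Bob is a knight, Zephyr is a knight, Vera is a knight, Sam is a knave, Gita is a knave, and Caleb is a knave.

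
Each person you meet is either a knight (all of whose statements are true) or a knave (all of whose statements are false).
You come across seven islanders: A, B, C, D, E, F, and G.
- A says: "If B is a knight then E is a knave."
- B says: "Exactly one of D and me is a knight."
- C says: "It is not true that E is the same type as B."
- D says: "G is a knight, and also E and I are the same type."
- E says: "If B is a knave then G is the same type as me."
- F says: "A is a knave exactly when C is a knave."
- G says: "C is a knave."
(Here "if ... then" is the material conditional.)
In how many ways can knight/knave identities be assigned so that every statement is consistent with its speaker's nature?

1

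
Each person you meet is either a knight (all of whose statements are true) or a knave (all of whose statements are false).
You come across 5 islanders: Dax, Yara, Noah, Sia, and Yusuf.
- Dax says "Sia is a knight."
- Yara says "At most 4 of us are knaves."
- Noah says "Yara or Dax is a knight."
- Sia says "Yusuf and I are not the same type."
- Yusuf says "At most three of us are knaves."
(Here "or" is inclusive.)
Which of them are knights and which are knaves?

Since Dax is a knave, "Sia is a knight" needs to be false, which holds.
As a knave, Yara's statement "at most 4 of us are knaves" should be false; it is.
As a knave, Noah's statement "Yara or Dax is a knight" should be false; it is.
Since Sia is a knave, "Yusuf and I are not the same type" needs to be false, which holds.
Yusuf (knave): "at most three of us are knaves" — false. ✓

Knights: none. Knaves: Dax, Yara, Noah, Sia, and Yusuf.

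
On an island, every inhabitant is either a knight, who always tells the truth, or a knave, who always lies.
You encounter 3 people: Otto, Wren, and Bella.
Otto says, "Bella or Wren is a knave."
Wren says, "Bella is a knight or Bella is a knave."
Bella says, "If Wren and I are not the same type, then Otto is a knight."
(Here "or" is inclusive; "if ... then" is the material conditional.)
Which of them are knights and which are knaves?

Otto is a knave, Wren is a knight, and Bella is a knight.

Otto is a knave, and the claim "Bella or Wren is a knave" is indeed false.
As a knight, Wren's statement "Bella is a knight or Bella is a knave" should be true; it is.
Bella is a knight; "if Wren and I are not the same type, then Otto is a knight" is true, as required.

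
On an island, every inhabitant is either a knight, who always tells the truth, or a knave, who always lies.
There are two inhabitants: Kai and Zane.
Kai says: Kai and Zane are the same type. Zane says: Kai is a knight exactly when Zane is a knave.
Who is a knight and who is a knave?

Kai is a knave and Zane is a knight.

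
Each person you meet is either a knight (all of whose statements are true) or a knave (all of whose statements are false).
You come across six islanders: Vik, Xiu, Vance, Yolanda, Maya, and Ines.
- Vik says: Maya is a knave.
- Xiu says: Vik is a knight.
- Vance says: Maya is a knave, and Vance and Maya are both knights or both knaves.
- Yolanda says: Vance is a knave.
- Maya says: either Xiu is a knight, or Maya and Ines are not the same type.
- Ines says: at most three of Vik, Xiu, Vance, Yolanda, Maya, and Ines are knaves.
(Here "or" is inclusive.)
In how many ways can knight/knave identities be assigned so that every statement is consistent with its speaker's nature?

1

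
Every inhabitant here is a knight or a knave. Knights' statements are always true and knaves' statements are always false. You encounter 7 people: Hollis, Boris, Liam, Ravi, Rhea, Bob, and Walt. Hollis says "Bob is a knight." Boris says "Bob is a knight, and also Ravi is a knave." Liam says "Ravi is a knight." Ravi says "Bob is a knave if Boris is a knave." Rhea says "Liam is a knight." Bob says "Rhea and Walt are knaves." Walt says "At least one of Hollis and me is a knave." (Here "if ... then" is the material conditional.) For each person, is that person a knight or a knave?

Hollis is a knave, Boris is a knave, Liam is a knight, Ravi is a knight, Rhea is a knight, Bob is a knave, and Walt is a knight.

Hollis is a knave; "Bob is a knight" is False, as required.
Boris is a knave, so "Bob is a knight, and also Ravi is a knave" must be False — and it is.
Liam is a knight, and the claim "Ravi is a knight" is indeed True.
Ravi is a knight; "Bob is a knave if Boris is a knave" is True, as required.
Rhea is a knight, so "Liam is a knight" must be True — and it is.
As a knave, Bob's statement "Rhea and Walt are knaves" should be False; it is.
Walt is a knight; "at least one of Hollis and me is a knave" is True, as required.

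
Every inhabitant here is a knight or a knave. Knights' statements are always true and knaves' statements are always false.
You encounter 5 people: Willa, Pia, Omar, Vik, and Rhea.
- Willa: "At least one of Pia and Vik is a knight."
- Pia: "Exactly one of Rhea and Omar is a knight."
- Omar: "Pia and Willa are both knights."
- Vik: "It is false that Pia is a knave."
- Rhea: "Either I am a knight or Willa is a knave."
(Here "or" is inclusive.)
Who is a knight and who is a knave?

Willa is a knight, and the claim "at least one of Pia and Vik is a knight" is indeed True.
Pia is a knight, so "exactly one of Rhea and Omar is a knight" must be True — and it is.
Omar is a knight, and the claim "Pia and Willa are both knights" is indeed True.
Vik is a knight, so "it is false that Pia is a knave" must be True — and it is.
Rhea (knave): "either I am a knight or Willa is a knave" — False. ✓

Willa is a knight, Pia is a knight, Omar is a knight, Vik is a knight, and Rhea is a knave.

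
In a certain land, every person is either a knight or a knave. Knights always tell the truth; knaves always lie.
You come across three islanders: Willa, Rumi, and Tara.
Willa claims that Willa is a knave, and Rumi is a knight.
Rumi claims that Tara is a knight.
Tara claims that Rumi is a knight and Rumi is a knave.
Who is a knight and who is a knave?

Willa is a knave, Rumi is a knave, and Tara is a knave.

Willa is a knave; "Willa is a knave, and Rumi is a knight" is false, as required.
Rumi is a knave; "Tara is a knight" is false, as required.
Tara is a knave, so "Rumi is a knight and Rumi is a knave" must be false — and it is.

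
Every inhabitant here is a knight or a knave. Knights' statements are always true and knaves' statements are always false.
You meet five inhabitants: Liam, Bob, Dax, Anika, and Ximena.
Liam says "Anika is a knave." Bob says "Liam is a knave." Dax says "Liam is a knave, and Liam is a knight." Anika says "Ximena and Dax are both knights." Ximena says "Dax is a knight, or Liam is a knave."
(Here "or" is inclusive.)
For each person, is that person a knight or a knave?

Suppose Liam is a knave. Then Liam's statement "Anika is a knave" would have to be false. Checking the 16 ways to assign the others, none is consistent with every speaker.
(For instance, with Bob=knave, Dax=knave, Anika=knave, Ximena=knave, Liam's claim "Anika is a knave" comes out true where it would need to be false.)
So Liam must be a knight, making "Anika is a knave" true. Taking Liam=knight, Bob=knave, Dax=knave, Anika=knave, Ximena=knave, each remaining statement checks out:
  Bob (knave): "Liam is a knave" — false. ✓
  Dax (knave): "Liam is a knave, and Liam is a knight" — false. ✓
  Anika (knave): "Ximena and Dax are both knights" — false. ✓
  Ximena (knave): "Dax is a knight, or Liam is a knave" — false. ✓
This is the unique consistent assignment.

Knights: Liam. Knaves: Bob, Dax, Anika, and Ximena.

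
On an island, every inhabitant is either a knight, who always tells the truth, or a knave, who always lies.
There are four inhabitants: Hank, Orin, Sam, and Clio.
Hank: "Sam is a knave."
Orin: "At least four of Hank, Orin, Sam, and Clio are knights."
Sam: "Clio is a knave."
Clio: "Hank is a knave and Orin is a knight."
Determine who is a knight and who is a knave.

Knights: Sam. Knaves: Hank, Orin, and Clio.

Suppose Hank is a knight. Then Hank's statement "Sam is a knave" would have to be true. Checking the 8 ways to assign the others, none is consistent with every speaker.
(For instance, with Orin=knave, Sam=knight, Clio=knave, Hank's claim "Sam is a knave" comes out false where it would need to be true.)
So Hank must be a knave, making "Sam is a knave" false. Taking Hank=knave, Orin=knave, Sam=knight, Clio=knave, each remaining statement checks out:
  Orin (knave): "at least four of Hank, Orin, Sam, and Clio are knights" — false. ✓
  Sam (knight): "Clio is a knave" — true. ✓
  Clio (knave): "Hank is a knave and Orin is a knight" — false. ✓
This is the unique consistent assignment.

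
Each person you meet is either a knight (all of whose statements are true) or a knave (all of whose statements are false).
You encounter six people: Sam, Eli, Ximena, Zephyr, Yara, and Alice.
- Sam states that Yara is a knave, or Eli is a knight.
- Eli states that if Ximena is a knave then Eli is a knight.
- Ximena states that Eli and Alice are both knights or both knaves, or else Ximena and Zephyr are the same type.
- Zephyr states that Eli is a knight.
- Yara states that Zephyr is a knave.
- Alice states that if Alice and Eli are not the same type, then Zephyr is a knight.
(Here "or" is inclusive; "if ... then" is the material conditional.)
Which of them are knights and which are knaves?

Sam is a knight, Eli is a knight, Ximena is a knight, Zephyr is a knight, Yara is a knave, and Alice is a knight.

Sam is a knight, so "Yara is a knave, or Eli is a knight" must be true — and it is.
Eli is a knight, so "if Ximena is a knave then Eli is a knight" must be true — and it is.
Ximena is a knight, so "Eli and Alice are both knights or both knaves, or else Ximena and Zephyr are the same type" must be true — and it is.
Zephyr is a knight, and the claim "Eli is a knight" is indeed true.
Yara (knave): "Zephyr is a knave" — false. ✓
Alice is a knight, so "if Alice and Eli are not the same type, then Zephyr is a knight" must be true — and it is.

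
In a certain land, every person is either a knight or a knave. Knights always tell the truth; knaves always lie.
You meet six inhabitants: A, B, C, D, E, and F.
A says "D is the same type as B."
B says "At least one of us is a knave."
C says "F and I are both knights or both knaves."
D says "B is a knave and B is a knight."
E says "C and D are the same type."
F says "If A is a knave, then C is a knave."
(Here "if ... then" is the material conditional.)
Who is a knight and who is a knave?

A is a knave, so "D is the same type as B" must be False — and it is.
B (knight): "at least one of us is a knave" — true. ✓
As a knave, C's statement "F and I are both knights or both knaves" should be False; it is.
Since D is a knave, "B is a knave and B is a knight" needs to be False, which holds.
Since E is a knight, "C and D are the same type" needs to be true, which holds.
F is a knight; "if A is a knave, then C is a knave" is true, as required.

Knights: B, E, and F. Knaves: A, C, and D.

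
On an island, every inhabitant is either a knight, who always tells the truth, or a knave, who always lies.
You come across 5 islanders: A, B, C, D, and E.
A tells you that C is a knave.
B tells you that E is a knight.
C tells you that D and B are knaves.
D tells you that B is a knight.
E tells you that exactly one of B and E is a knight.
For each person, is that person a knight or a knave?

Suppose A is a knight. Then A's statement "C is a knave" would have to be true. Checking the 16 ways to assign the others, none is consistent with every speaker.
(For instance, with B=knave, C=knight, D=knave, E=knave, A's claim "C is a knave" comes out false where it would need to be true.)
So A must be a knave, making "C is a knave" false. Taking A=knave, B=knave, C=knight, D=knave, E=knave, each remaining statement checks out:
  B (knave): "E is a knight" — false. ✓
  C (knight): "D and B are knaves" — true. ✓
  D (knave): "B is a knight" — false. ✓
  E (knave): "exactly one of B and E is a knight" — false. ✓
This is the unique consistent assignment.

Knights: C. Knaves: A, B, D, and E.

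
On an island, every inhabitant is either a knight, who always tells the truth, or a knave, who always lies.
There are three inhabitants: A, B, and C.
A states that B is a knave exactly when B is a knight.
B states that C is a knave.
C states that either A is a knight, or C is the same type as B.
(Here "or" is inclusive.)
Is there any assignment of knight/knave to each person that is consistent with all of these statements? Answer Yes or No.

One consistent assignment: A=knave, B=knight, C=knave.

Yes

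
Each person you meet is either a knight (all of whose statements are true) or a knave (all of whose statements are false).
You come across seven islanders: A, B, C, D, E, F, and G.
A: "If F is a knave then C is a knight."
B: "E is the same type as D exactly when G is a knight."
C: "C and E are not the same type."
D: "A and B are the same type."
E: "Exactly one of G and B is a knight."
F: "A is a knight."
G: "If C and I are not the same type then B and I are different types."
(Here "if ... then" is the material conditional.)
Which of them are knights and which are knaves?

A is a knight, B is a knave, C is a knight, D is a knave, E is a knave, F is a knight, and G is a knave.

Since A is a knight, "if F is a knave then C is a knight" needs to be True, which holds.
B is a knave; "E is the same type as D exactly when G is a knight" is False, as required.
As a knight, C's statement "C and E are not the same type" should be True; it is.
Since D is a knave, "A and B are the same type" needs to be False, which holds.
E is a knave; "exactly one of G and B is a knight" is False, as required.
Since F is a knight, "A is a knight" needs to be True, which holds.
G is a knave, so "if C and I are not the same type then B and I are different types" must be False — and it is.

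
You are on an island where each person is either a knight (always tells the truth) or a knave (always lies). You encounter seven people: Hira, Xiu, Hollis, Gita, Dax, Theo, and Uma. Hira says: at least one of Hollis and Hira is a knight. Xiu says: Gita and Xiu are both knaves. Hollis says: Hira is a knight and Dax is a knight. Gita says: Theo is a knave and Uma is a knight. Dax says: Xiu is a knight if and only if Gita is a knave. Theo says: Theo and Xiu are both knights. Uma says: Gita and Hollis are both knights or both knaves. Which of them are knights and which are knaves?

Hira is a knight, Xiu is a knave, Hollis is a knight, Gita is a knight, Dax is a knight, Theo is a knave, and Uma is a knight.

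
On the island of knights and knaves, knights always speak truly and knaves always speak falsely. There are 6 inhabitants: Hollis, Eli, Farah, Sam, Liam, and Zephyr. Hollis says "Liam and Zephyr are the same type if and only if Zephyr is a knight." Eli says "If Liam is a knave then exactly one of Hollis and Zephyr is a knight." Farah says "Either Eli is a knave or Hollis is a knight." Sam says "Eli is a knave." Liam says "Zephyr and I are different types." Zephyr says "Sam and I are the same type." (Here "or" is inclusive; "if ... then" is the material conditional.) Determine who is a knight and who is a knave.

Hollis is a knave, so "Liam and Zephyr are the same type if and only if Zephyr is a knight" must be False — and it is.
Eli (knave): "if Liam is a knave then exactly one of Hollis and Zephyr is a knight" — False. ✓
Since Farah is a knight, "either Eli is a knave or Hollis is a knight" needs to be True, which holds.
Sam is a knight; "Eli is a knave" is True, as required.
Liam is a knave, so "Zephyr and I are different types" must be False — and it is.
As a knave, Zephyr's statement "Sam and I are the same type" should be False; it is.

Knights: Farah and Sam. Knaves: Hollis, Eli, Liam, and Zephyr.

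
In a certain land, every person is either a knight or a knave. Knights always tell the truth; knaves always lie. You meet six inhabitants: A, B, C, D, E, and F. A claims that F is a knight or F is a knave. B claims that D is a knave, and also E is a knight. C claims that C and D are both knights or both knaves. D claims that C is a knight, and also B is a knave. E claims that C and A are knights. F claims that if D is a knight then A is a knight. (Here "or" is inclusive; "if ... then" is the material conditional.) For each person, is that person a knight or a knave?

Knights: A, C, D, E, and F. Knaves: B.

A is a knight, so "F is a knight or F is a knave" must be true — and it is.
B is a knave, so "D is a knave, and also E is a knight" must be false — and it is.
As a knight, C's statement "C and D are both knights or both knaves" should be true; it is.
As a knight, D's statement "C is a knight, and also B is a knave" should be true; it is.
As a knight, E's statement "C and A are knights" should be true; it is.
As a knight, F's statement "if D is a knight then A is a knight" should be true; it is.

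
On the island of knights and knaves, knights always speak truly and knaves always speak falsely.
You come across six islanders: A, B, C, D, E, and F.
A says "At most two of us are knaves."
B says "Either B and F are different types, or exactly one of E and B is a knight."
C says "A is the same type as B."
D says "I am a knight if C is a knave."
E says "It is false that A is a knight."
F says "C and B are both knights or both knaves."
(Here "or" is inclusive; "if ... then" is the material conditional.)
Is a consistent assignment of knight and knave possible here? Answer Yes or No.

One consistent assignment: A=knight, B=knight, C=knight, D=knight, E=knave, F=knight.

Yes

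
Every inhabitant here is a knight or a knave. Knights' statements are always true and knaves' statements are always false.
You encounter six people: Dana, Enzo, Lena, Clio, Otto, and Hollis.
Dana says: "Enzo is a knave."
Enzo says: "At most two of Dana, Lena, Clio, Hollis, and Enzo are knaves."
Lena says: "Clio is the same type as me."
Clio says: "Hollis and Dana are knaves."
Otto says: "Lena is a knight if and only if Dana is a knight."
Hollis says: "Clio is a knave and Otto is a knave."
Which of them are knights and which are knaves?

Dana is a knave, Enzo is a knight, Lena is a knight, Clio is a knight, Otto is a knave, and Hollis is a knave.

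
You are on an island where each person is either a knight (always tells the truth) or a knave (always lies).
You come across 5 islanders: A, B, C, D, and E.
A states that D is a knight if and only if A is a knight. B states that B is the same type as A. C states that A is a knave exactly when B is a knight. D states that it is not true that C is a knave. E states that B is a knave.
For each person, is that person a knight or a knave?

A is a knight, B is a knave, C is a knight, D is a knight, and E is a knight.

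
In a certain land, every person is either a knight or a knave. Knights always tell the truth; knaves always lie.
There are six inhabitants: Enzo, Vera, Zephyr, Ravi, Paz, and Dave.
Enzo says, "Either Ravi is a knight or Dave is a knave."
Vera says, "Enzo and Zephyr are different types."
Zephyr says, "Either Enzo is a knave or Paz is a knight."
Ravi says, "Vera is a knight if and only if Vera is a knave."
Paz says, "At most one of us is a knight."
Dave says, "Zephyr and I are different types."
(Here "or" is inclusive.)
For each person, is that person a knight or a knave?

Enzo is a knight, Vera is a knight, Zephyr is a knave, Ravi is a knave, Paz is a knave, and Dave is a knave.

Enzo (knight): "either Ravi is a knight or Dave is a knave" — True. ✓
Vera is a knight, so "Enzo and Zephyr are different types" must be True — and it is.
Zephyr (knave): "either Enzo is a knave or Paz is a knight" — False. ✓
Ravi is a knave, and the claim "Vera is a knight if and only if Vera is a knave" is indeed False.
Paz is a knave, and the claim "at most one of us is a knight" is indeed False.
Dave is a knave; "Zephyr and I are different types" is False, as required.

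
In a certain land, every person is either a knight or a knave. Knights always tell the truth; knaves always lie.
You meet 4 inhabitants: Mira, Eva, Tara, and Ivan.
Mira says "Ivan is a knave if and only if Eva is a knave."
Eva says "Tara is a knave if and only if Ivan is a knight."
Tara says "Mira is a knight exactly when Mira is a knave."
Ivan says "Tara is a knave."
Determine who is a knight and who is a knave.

Knights: Mira, Eva, and Ivan. Knaves: Tara.

Mira (knight): "Ivan is a knave if and only if Eva is a knave" — true. ✓
As a knight, Eva's statement "Tara is a knave if and only if Ivan is a knight" should be true; it is.
Tara is a knave, so "Mira is a knight exactly when Mira is a knave" must be false — and it is.
Ivan is a knight; "Tara is a knave" is true, as required.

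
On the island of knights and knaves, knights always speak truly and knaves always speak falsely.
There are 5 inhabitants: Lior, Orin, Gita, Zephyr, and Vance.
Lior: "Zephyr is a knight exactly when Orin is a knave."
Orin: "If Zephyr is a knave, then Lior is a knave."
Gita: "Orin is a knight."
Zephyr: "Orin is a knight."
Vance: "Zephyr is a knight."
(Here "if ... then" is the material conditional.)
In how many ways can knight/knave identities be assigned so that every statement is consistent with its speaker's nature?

Consistent assignments:
  Lior=knave, Orin=knight, Gita=knight, Zephyr=knight, Vance=knight

1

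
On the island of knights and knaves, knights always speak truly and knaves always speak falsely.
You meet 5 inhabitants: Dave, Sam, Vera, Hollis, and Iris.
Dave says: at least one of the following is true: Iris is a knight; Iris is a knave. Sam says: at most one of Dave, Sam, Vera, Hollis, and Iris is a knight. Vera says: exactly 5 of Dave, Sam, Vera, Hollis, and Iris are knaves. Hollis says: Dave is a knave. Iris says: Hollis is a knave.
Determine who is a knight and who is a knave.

Dave is a knight, so "at least one of the following is true: Iris is a knight; Iris is a knave" must be True — and it is.
Since Sam is a knave, "at most one of Dave, Sam, Vera, Hollis, and Iris is a knight" needs to be false, which holds.
As a knave, Vera's statement "exactly 5 of Dave, Sam, Vera, Hollis, and Iris are knaves" should be false; it is.
Hollis (knave): "Dave is a knave" — false. ✓
Iris is a knight, and the claim "Hollis is a knave" is indeed True.

Dave is a knight, Sam is a knave, Vera is a knave, Hollis is a knave, and Iris is a knight.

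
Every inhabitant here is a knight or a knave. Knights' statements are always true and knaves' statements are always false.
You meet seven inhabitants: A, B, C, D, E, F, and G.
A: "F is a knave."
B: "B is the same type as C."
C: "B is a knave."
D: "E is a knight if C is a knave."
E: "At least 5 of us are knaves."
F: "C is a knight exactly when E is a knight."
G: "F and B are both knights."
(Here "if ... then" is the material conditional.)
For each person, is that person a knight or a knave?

Since A is a knight, "F is a knave" needs to be True, which holds.
B (knave): "B is the same type as C" — false. ✓
C is a knight; "B is a knave" is True, as required.
D is a knight, and the claim "E is a knight if C is a knave" is indeed True.
Since E is a knave, "at least 5 of us are knaves" needs to be false, which holds.
F is a knave; "C is a knight exactly when E is a knight" is false, as required.
G (knave): "F and B are both knights" — false. ✓

A is a knight, B is a knave, C is a knight, D is a knight, E is a knave, F is a knave, and G is a knave.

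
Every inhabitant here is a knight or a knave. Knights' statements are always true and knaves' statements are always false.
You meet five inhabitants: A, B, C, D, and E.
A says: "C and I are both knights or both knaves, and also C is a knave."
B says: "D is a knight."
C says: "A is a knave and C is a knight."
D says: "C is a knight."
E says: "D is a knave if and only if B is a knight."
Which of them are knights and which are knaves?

Knights: B, C, and D. Knaves: A and E.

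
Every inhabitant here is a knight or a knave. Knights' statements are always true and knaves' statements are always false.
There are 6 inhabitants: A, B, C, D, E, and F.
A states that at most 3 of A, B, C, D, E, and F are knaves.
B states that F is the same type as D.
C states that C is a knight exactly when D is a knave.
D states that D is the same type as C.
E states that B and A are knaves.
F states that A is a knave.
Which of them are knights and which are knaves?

A is a knight, and the claim "at most 3 of A, B, C, D, E, and F are knaves" is indeed true.
B is a knight, so "F is the same type as D" must be true — and it is.
C (knight): "C is a knight exactly when D is a knave" — true. ✓
As a knave, D's statement "D is the same type as C" should be false; it is.
E is a knave; "B and A are knaves" is false, as required.
F is a knave; "A is a knave" is false, as required.

Knights: A, B, and C. Knaves: D, E, and F.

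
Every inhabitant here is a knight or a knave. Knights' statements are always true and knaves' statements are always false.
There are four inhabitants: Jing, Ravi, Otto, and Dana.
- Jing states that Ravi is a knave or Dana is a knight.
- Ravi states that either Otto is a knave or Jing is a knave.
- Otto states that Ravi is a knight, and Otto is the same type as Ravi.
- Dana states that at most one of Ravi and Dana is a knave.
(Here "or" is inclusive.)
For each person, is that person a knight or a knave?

Suppose Jing is a knave. Then Jing's statement "Ravi is a knave or Dana is a knight" would have to be false. Checking the 8 ways to assign the others, none is consistent with every speaker.
(For instance, with Ravi=knight, Otto=knave, Dana=knight, Jing's claim "Ravi is a knave or Dana is a knight" comes out true where it would need to be false.)
So Jing must be a knight, making "Ravi is a knave or Dana is a knight" true. Taking Jing=knight, Ravi=knight, Otto=knave, Dana=knight, each remaining statement checks out:
  Ravi (knight): "either Otto is a knave or Jing is a knave" — true. ✓
  Otto (knave): "Ravi is a knight, and Otto is the same type as Ravi" — false. ✓
  Dana (knight): "at most one of Ravi and Dana is a knave" — true. ✓
This is the unique consistent assignment.

Knights: Jing, Ravi, and Dana. Knaves: Otto.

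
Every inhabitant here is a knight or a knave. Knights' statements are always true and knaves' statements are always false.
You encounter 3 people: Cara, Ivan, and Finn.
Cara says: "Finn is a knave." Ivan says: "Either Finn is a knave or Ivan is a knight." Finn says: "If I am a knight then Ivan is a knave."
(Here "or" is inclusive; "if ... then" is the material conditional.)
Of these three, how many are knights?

1

The unique consistent assignment is Cara=knave, Ivan=knave, Finn=knight.
That has 1 knight.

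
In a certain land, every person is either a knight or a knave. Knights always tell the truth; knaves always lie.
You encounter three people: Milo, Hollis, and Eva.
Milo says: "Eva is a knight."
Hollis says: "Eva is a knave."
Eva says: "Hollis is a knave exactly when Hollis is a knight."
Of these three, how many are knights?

1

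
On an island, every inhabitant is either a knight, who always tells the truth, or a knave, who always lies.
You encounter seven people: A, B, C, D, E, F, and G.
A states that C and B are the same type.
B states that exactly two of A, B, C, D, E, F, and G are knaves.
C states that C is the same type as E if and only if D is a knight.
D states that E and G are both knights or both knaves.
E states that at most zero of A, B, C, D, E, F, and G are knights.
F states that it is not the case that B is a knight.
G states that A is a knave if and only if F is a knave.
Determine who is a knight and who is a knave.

A is a knight, B is a knave, C is a knave, D is a knave, E is a knave, F is a knight, and G is a knight.

A is a knight, and the claim "C and B are the same type" is indeed true.
As a knave, B's statement "exactly two of A, B, C, D, E, F, and G are knaves" should be false; it is.
C (knave): "C is the same type as E if and only if D is a knight" — false. ✓
D is a knave, and the claim "E and G are both knights or both knaves" is indeed false.
As a knave, E's statement "at most zero of A, B, C, D, E, F, and G are knights" should be false; it is.
F is a knight, and the claim "it is not the case that B is a knight" is indeed true.
As a knight, G's statement "A is a knave if and only if F is a knave" should be true; it is.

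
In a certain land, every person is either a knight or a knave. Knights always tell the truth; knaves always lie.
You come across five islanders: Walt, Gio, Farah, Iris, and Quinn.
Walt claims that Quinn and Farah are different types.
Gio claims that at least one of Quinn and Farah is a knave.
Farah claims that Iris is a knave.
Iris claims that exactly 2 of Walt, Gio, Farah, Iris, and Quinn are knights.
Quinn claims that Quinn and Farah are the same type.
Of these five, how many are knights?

The unique consistent assignment is Walt=knight, Gio=knight, Farah=knight, Iris=knave, Quinn=knave.
That has 3 knights.

3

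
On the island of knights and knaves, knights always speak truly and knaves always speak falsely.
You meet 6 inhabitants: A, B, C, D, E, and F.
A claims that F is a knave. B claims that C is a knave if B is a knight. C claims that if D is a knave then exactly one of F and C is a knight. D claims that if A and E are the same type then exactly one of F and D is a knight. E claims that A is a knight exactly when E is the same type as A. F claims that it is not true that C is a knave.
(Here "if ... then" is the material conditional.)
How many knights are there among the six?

3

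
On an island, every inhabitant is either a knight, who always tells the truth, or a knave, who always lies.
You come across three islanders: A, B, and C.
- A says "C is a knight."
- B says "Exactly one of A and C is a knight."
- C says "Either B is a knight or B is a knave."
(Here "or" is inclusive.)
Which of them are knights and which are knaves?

Knights: A and C. Knaves: B.

Suppose A is a knave. Then A's statement "C is a knight" would have to be false. Checking the 4 ways to assign the others, none is consistent with every speaker.
(For instance, with B=knave, C=knight, A's claim "C is a knight" comes out true where it would need to be false.)
So A must be a knight, making "C is a knight" true. Taking A=knight, B=knave, C=knight, each remaining statement checks out:
  B (knave): "exactly one of A and C is a knight" — false. ✓
  C (knight): "either B is a knight or B is a knave" — true. ✓
This is the unique consistent assignment.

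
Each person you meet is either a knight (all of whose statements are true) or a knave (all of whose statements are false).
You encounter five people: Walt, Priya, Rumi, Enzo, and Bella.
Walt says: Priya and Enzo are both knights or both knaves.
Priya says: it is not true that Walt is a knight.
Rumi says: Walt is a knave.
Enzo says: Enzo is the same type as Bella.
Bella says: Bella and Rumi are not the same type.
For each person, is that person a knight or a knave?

Walt is a knight, so "Priya and Enzo are both knights or both knaves" must be true — and it is.
Priya (knave): "it is not true that Walt is a knight" — False. ✓
Rumi is a knave, and the claim "Walt is a knave" is indeed False.
Enzo is a knave, so "Enzo is the same type as Bella" must be False — and it is.
Bella is a knight; "Bella and Rumi are not the same type" is true, as required.

Walt is a knight, Priya is a knave, Rumi is a knave, Enzo is a knave, and Bella is a knight.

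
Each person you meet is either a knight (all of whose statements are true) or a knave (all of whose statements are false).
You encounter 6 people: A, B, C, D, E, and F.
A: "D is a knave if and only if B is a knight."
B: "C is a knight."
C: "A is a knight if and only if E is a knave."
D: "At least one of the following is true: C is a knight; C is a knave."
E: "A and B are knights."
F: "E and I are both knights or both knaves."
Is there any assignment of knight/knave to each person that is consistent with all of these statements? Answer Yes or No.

Checking all 64 assignments, each has at least one speaker whose statement's truth value contradicts their type.

No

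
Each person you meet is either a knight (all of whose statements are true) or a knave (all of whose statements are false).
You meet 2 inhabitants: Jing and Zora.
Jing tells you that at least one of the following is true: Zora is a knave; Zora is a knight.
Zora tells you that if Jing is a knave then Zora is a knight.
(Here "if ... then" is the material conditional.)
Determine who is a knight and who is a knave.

Jing is a knight and Zora is a knight.

Suppose Jing is a knave. Then Jing's statement "at least one of the following is true: Zora is a knave; Zora is a knight" would have to be false. Checking the 2 ways to assign the others, none is consistent with every speaker.
(For instance, with Zora=knight, Jing's claim "at least one of the following is true: Zora is a knave; Zora is a knight" comes out true where it would need to be false.)
So Jing must be a knight, making "at least one of the following is true: Zora is a knave; Zora is a knight" true. Taking Jing=knight, Zora=knight, each remaining statement checks out:
  Zora (knight): "if Jing is a knave then Zora is a knight" — true. ✓
This is the unique consistent assignment.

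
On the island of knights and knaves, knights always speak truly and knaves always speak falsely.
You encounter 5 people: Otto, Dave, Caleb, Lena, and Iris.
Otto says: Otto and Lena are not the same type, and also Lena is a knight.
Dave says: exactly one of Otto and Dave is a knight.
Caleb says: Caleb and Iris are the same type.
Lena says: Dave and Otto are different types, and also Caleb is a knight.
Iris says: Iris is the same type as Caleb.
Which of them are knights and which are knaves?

Since Otto is a knave, "Otto and Lena are not the same type, and also Lena is a knight" needs to be false, which holds.
Dave is a knave, and the claim "exactly one of Otto and Dave is a knight" is indeed false.
Caleb is a knight, and the claim "Caleb and Iris are the same type" is indeed True.
As a knave, Lena's statement "Dave and Otto are different types, and also Caleb is a knight" should be false; it is.
Iris is a knight, and the claim "Iris is the same type as Caleb" is indeed True.

Otto is a knave, Dave is a knave, Caleb is a knight, Lena is a knave, and Iris is a knight.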